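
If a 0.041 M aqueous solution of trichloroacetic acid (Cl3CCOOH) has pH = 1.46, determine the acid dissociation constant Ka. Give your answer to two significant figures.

[H+] = 10^(-1.46) = 3.47 × 10^-2 M
At equilibrium [HA] = 0.041 − 3.47 × 10^-2 = 6.30 × 10^-3 M
Ka = [H+][A-]/[HA] = (3.47 × 10^-2)² / 6.30 × 10^-3 = 1.9 × 10^-1

Ka = 1.9 × 10^-1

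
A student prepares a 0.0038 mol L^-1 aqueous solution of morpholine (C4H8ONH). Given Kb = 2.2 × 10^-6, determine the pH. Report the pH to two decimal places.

C4H8ONH + H2O ⇌ C4H8ONH2+ + OH-
From the ICE table, Kb = [OH-]²/(0.0038 − [OH-]) = 2.2 × 10^-6.
Since Kb ≪ C₀, [OH-] ≈ √(Kb·C₀) = 9.14 × 10^-5 M.
Check: 2.4% ionized — well under 5%, approximation valid.
pOH = 4.04, so pH = 14.00 − pOH = 9.96

pH = 9.96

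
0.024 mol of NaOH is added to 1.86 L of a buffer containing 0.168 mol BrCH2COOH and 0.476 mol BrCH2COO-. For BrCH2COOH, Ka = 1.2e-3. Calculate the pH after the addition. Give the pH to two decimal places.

pH = 3.46

After neutralization: n(BrCH2COOH) = 0.144 mol, n(BrCH2COO-) = 0.5 mol.
pKa = −log(1.2 × 10^-3) = 2.921
pH = pKa + log([A⁻]/[HA]) = 2.921 + log(0.5/0.144) = 2.921 +0.541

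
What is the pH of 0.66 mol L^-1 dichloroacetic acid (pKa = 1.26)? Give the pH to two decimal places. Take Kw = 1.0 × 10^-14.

pH = 0.78

Cl2CHCOOH ⇌ Cl2CHCOO- + H+
Ka = 10^(−1.26) = 5.50 × 10^-2
Ka = x²/(0.66 − x) = 5.50 × 10^-2
The 5% rule fails; solving x² + Ka·x − Ka·C₀ = 0 exactly:
x = (−Ka + √(Ka² + 4·Ka·C₀))/2 = 1.65 × 10^-1 M
pH = −log[H+] = −log(1.65 × 10^-1) = 0.78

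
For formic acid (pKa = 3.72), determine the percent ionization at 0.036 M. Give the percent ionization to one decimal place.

HCOOH ⇌ HCOO- + H+; let x = [H+] at equilibrium.
Ka = 10^(−3.72) = 1.91 × 10^-4
Ka = x²/(C₀ − x); solving the quadratic gives x = 2.53 × 10^-3 M.
% ionization = x/C₀ × 100% = 2.53 × 10^-3/0.036 × 100% = 7.0%

7.0%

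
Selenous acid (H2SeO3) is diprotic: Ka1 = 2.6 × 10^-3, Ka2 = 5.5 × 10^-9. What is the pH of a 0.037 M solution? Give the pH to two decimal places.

pH = 2.07

Since Ka1 ≫ Ka2, the first ionization dominates [H+].
Ka1 = x²/(0.037 − x) = 2.6 × 10^-3
Solving the quadratic: x = (−Ka1 + √(Ka1² + 4·Ka1·C₀))/2 = 8.59 × 10^-3 M
pH = −log(8.59 × 10^-3) = 2.07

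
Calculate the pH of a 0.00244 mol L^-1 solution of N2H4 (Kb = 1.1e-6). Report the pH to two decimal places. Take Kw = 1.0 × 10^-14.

pH = 9.71

N2H4 + H2O ⇌ N2H5+ + OH-
Let x = [OH-] at equilibrium. Kb = x²/(0.00244 − x).
Assume x ≪ 0.00244: x ≈ √(1.1 × 10^-6 × 0.00244) = 5.18 × 10^-5 M
pOH = 4.29, so pH = 14.00 − pOH = 9.71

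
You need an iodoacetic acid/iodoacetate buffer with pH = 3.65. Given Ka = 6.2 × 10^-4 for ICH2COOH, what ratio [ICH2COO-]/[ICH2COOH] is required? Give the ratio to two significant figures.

ratio = 2.8

pKa = -log(6.2 × 10^-4) = 3.208
pH = pKa + log(r) ⇒ log(r) = 3.65 − 3.208 = +0.442
r = [ICH2COO-]/[ICH2COOH] = 10^(+0.442) = 2.77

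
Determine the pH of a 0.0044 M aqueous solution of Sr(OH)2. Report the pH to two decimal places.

Sr(OH)2 is a strong base (each formula unit releases 2 OH-); [OH-] = 0.0088 M.
pOH = -log(0.0088) = 2.06
pH = 14.00 - 2.06 = 11.94

pH = 11.94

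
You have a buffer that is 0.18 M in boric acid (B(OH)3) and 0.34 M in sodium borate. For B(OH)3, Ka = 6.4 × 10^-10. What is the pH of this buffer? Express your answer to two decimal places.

pH = 9.47

pKa = −log(6.4 × 10^-10) = 9.194
Using pH = pKa + log([base]/[acid]) with [base]/[acid] = 0.34/0.18:
pH = 9.194 + (+0.276) = 9.47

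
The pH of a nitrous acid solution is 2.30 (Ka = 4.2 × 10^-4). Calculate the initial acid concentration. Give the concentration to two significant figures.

C₀ = 6.5 × 10^-2 M

[H+] = 10^(-2.30) = 5.01 × 10^-3 M = x
Ka = x²/(C₀ − x) ⇒ C₀ = x + x²/Ka
C₀ = 5.01 × 10^-3 + (5.01 × 10^-3)²/(4.2 × 10^-4) = 6.48 × 10^-2 M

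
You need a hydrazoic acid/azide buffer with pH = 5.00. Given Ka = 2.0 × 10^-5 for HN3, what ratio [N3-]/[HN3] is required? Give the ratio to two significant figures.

ratio = 2.0

pKa = -log(2.0 × 10^-5) = 4.699
pH = pKa + log(r) ⇒ log(r) = 5.00 − 4.699 = +0.301
r = [N3-]/[HN3] = 10^(+0.301) = 2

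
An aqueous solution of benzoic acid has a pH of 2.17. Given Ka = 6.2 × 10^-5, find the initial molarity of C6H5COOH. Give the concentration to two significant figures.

[H+] = 10^(-2.17) = 6.76 × 10^-3 M = x
Ka = x²/(C₀ − x) ⇒ C₀ = x + x²/Ka
C₀ = 6.76 × 10^-3 + (6.76 × 10^-3)²/(6.2 × 10^-5) = 7.44 × 10^-1 M

C₀ = 7.4 × 10^-1 M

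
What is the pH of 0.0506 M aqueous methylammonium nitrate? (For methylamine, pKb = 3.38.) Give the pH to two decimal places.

CH3NH3+ is the conjugate acid of the weak base CH3NH2.
Kb = 10^(−3.38) = 4.17 × 10^-4
Ka = Kw/Kb = 1.0×10^-14 / 4.17 × 10^-4 = 2.40 × 10^-11
From the ICE table, Ka = x²/(0.0506 − x) = 2.40 × 10^-11.
Since Ka ≪ C₀, x ≈ √(Ka·C₀) = 1.10 × 10^-6 M.
pH = −log[H+] = −log(1.10 × 10^-6) = 5.96

pH = 5.96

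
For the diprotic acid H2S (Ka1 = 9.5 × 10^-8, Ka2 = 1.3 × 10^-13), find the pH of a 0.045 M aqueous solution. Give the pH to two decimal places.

pH = 4.18

Since Ka1 ≫ Ka2, the first ionization dominates [H+].
Ka1 = x²/(0.045 − x) = 9.5 × 10^-8
x ≈ √(9.5 × 10^-8 × 0.045) = 6.54 × 10^-5 M
pH = −log(6.54 × 10^-5) = 4.18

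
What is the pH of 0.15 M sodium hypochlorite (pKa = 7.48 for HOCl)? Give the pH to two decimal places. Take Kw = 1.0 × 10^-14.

OCl- is the conjugate base of the weak acid HOCl.
Ka = 10^(−7.48) = 3.31 × 10^-8
Kb = Kw/Ka = 1.0×10^-14 / 3.31 × 10^-8 = 3.02 × 10^-7
From the ICE table, Kb = [OH-]²/(0.15 − [OH-]) = 3.02 × 10^-7.
Neglecting [OH-] in the denominator: [OH-] = √(3.02 × 10^-7 × 0.15) = 2.13 × 10^-4 M
pOH = 3.67, so pH = 14.00 − pOH = 10.33

pH = 10.33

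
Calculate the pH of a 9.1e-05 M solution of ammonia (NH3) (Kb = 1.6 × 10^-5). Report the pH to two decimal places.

pH = 9.49

NH3 + H2O ⇌ NH4+ + OH-
From the ICE table, Kb = [OH-]²/(9.1e-05 − [OH-]) = 1.6 × 10^-5.
[OH-] is not negligible relative to C₀; solve [OH-]² + 1.6e-05·[OH-] − 1.46e-09 = 0.
[OH-] = (−Kb + √(Kb² + 4·Kb·C₀))/2 = 3.10 × 10^-5 M
pOH = −log(3.10 × 10^-5) = 4.51; pH = 14.00 − 4.51 = 9.49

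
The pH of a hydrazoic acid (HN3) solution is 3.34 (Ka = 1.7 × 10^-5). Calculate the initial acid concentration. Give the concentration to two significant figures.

C₀ = 1.3 × 10^-2 M

[H+] = 10^(-3.34) = 4.57 × 10^-4 M = x
Ka = x²/(C₀ − x) ⇒ C₀ = x + x²/Ka
C₀ = 4.57 × 10^-4 + (4.57 × 10^-4)²/(1.7 × 10^-5) = 1.27 × 10^-2 M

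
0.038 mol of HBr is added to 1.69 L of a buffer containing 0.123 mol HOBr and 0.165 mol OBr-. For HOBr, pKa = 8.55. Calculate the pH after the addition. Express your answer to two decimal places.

pH = 8.45

After neutralization: n(HOBr) = 0.161 mol, n(OBr-) = 0.127 mol.
Henderson–Hasselbalch with mole ratio 0.127/0.161: pH = 8.55 + (-0.103)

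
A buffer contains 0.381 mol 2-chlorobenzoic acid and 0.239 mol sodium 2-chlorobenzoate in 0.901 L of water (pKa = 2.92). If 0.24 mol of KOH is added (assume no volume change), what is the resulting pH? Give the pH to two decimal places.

OH- converts ClC6H4COOH to ClC6H4COO-: ClC6H4COOH → 0.141 mol, ClC6H4COO- → 0.479 mol.
pH = pKa + log([A⁻]/[HA]) = 2.92 + log(0.479/0.141) = 2.92 +0.531

pH = 3.45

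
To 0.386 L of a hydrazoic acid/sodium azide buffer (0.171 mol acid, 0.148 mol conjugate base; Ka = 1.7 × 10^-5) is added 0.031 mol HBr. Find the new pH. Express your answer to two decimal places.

After neutralization: n(HN3) = 0.202 mol, n(N3-) = 0.117 mol.
pKa = −log(1.7 × 10^-5) = 4.770
pH = pKa + log(n_N3-/n_HN3) = 4.770 + log(0.117/0.202) = 4.770 + (-0.237)

pH = 4.53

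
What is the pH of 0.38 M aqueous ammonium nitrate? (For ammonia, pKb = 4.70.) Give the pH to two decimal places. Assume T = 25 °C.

NH4+ is the conjugate acid of the weak base NH3.
Kb = 10^(−4.70) = 2.00 × 10^-5
Ka = Kw/Kb = 1.0×10^-14 / 2.00 × 10^-5 = 5.00 × 10^-10
From the ICE table, Ka = x²/(0.38 − x) = 5.00 × 10^-10.
Neglecting x in the denominator: x = √(5.00 × 10^-10 × 0.38) = 1.38 × 10^-5 M
pH = −log(1.38 × 10^-5) = 4.86

pH = 4.86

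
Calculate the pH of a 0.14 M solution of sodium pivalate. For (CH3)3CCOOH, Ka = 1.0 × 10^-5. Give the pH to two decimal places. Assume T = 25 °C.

pH = 9.07

(CH3)3CCOO- is the conjugate base of the weak acid (CH3)3CCOOH.
Kb = Kw/Ka = 1.0×10^-14 / 1.0 × 10^-5 = 1.00 × 10^-9
From the ICE table, Kb = [OH-]²/(0.14 − [OH-]) = 1.00 × 10^-9.
Assume [OH-] ≪ 0.14: [OH-] ≈ √(1.00 × 10^-9 × 0.14) = 1.18 × 10^-5 M
pOH = 4.93, so pH = 14.00 − pOH = 9.07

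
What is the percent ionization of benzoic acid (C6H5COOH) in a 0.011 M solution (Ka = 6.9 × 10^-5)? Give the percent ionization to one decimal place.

C6H5COOH ⇌ C6H5COO- + H+; let x = [H+] at equilibrium.
Ka = x²/(C₀ − x); solving the quadratic gives x = 8.37 × 10^-4 M.
% ionization = x/C₀ × 100% = 8.37 × 10^-4/0.011 × 100% = 7.6%

7.6%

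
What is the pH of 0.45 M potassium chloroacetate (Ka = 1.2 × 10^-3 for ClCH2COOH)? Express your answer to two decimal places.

pH = 8.29

ClCH2COO- is the conjugate base of the weak acid ClCH2COOH.
Kb = Kw/Ka = 1.0×10^-14 / 1.2 × 10^-3 = 8.33 × 10^-12
Kb = [OH-]²/(0.45 − [OH-]) = 8.33 × 10^-12
Assume [OH-] ≪ 0.45: [OH-] ≈ √(8.33 × 10^-12 × 0.45) = 1.94 × 10^-6 M
([OH-]/C₀ = 0.00043% < 5%, so the approximation holds.)
pOH = 5.71, so pH = 14.00 − pOH = 8.29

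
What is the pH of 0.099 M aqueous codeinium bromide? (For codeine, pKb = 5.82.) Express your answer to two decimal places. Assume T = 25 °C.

pH = 4.59

C18H22NO3+ is the conjugate acid of the weak base C18H21NO3.
Kb = 10^(−5.82) = 1.51 × 10^-6
Ka = Kw/Kb = 1.0×10^-14 / 1.51 × 10^-6 = 6.62 × 10^-9
Let x = [H+] at equilibrium. Ka = x²/(0.099 − x).
Assume x ≪ 0.099: x ≈ √(6.62 × 10^-9 × 0.099) = 2.56 × 10^-5 M
pH = −log[H+] = −log(2.56 × 10^-5) = 4.59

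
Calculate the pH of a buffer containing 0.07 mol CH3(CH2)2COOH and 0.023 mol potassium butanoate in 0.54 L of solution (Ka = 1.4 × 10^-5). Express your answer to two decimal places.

pH = 4.37

pKa = −log(1.4 × 10^-5) = 4.854
Using pH = pKa + log([base]/[acid]) with [base]/[acid] = 0.023/0.07:
pH = 4.854 + (-0.483) = 4.37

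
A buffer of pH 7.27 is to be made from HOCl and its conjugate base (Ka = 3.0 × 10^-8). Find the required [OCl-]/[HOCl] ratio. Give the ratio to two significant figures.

ratio = 0.56

pKa = -log(3.0 × 10^-8) = 7.523
pH = pKa + log(r) ⇒ log(r) = 7.27 − 7.523 = -0.253
r = [OCl-]/[HOCl] = 10^(-0.253) = 0.558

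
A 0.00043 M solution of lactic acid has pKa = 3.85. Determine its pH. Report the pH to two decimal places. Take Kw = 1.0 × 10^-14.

CH3CH(OH)COOH ⇌ CH3CH(OH)COO- + H+
Ka = 10^(−3.85) = 1.41 × 10^-4
Ka = x²/(0.00043 − x) = 1.41 × 10^-4
Here C₀/Ka ≈ 3.05, so the small-x approximation fails. Use the quadratic:
x = (−Ka + √(Ka² + 4·Ka·C₀))/2 = 1.86 × 10^-4 M
pH = −log[H+] = −log(1.86 × 10^-4) = 3.73

pH = 3.73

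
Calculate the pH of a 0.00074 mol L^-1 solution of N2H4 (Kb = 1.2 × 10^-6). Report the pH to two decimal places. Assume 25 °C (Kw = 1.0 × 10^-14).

pH = 9.47

N2H4 + H2O ⇌ N2H5+ + OH-
Kb = [OH-]²/(0.00074 − [OH-]) = 1.2 × 10^-6
Assume [OH-] ≪ 0.00074: [OH-] ≈ √(1.2 × 10^-6 × 0.00074) = 2.98 × 10^-5 M
Check: 4% ionized — well under 5%, approximation valid.
pOH = −log(2.98 × 10^-5) = 4.53; pH = 14.00 − 4.53 = 9.47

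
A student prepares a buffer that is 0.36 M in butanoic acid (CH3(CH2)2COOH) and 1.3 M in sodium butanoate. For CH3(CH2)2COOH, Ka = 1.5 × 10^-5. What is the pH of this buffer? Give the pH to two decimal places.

pKa = −log(1.5 × 10^-5) = 4.824
Using pH = pKa + log([base]/[acid]) with [base]/[acid] = 1.3/0.36:
pH = 4.824 + (+0.558) = 5.38

pH = 5.38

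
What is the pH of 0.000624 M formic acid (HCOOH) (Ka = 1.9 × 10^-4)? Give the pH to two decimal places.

HCOOH ⇌ HCOO- + H+
Ka = [H+]²/(0.000624 − [H+]) = 1.9 × 10^-4
[H+] is not negligible relative to C₀; solve [H+]² + 0.00019·[H+] − 1.19e-07 = 0.
[H+] = (−Ka + √(Ka² + 4·Ka·C₀))/2 = 2.62 × 10^-4 M
pH = −log[H+] = −log(2.62 × 10^-4) = 3.58

pH = 3.58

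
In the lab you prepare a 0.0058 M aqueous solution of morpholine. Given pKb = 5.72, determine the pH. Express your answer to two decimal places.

pH = 10.02

C4H8ONH + H2O ⇌ C4H8ONH2+ + OH-
Kb = 10^(−5.72) = 1.91 × 10^-6
From the ICE table, Kb = [OH-]²/(0.0058 − [OH-]) = 1.91 × 10^-6.
Assume [OH-] ≪ 0.0058: [OH-] ≈ √(1.91 × 10^-6 × 0.0058) = 1.05 × 10^-4 M
([OH-]/C₀ = 1.8% < 5%, so the approximation holds.)
pOH = 3.98, so pH = 14.00 − pOH = 10.02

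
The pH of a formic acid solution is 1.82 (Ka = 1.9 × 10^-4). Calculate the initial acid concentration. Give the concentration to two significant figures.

[H+] = 10^(-1.82) = 1.51 × 10^-2 M = x
Ka = x²/(C₀ − x) ⇒ C₀ = x + x²/Ka
C₀ = 1.51 × 10^-2 + (1.51 × 10^-2)²/(1.9 × 10^-4) = 1.22 M

C₀ = 1.2 M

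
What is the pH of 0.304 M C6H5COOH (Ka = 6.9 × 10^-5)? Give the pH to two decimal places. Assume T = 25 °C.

C6H5COOH ⇌ C6H5COO- + H+
Ka = x²/(0.304 − x) = 6.9 × 10^-5
Assume x ≪ 0.304: x ≈ √(6.9 × 10^-5 × 0.304) = 4.58 × 10^-3 M
Check: 1.5% ionized — well under 5%, approximation valid.
pH = −log(4.58 × 10^-3) = 2.34

pH = 2.34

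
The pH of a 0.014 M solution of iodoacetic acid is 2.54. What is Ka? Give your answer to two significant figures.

[H+] = 10^(-2.54) = 2.88 × 10^-3 M
At equilibrium [HA] = 0.014 − 2.88 × 10^-3 = 1.11 × 10^-2 M
Ka = [H+][A-]/[HA] = (2.88 × 10^-3)² / 1.11 × 10^-2 = 7.5 × 10^-4

Ka = 7.5 × 10^-4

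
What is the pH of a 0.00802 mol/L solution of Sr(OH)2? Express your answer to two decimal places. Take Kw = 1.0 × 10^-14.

pH = 12.21

Sr(OH)2 is a strong base (each formula unit releases 2 OH-); [OH-] = 0.016 M.
pOH = -log(0.016) = 1.79
pH = 14.00 - 1.79 = 12.21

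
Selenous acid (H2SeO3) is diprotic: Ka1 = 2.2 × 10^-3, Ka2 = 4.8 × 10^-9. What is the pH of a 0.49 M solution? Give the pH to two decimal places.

pH = 1.50

Ka1 ≫ Ka2, so treat the first dissociation as the only significant source of H+.
Ka1 = x²/(0.49 − x) = 2.2 × 10^-3
Solving the quadratic: x = (−Ka1 + √(Ka1² + 4·Ka1·C₀))/2 = 3.18 × 10^-2 M
pH = −log(3.18 × 10^-2) = 1.50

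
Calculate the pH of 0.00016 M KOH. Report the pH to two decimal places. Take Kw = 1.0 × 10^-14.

pH = 10.20

KOH is a strong base; [OH-] = 0.00016 M.
pOH = -log(0.00016) = 3.80
pH = 14.00 - 3.80 = 10.20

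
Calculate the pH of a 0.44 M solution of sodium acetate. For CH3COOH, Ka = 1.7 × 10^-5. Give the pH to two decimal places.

pH = 9.21

CH3COO- is the conjugate base of the weak acid CH3COOH.
Kb = Kw/Ka = 1.0×10^-14 / 1.7 × 10^-5 = 5.88 × 10^-10
Kb = [OH-]²/(0.44 − [OH-]) = 5.88 × 10^-10
Assume [OH-] ≪ 0.44: [OH-] ≈ √(5.88 × 10^-10 × 0.44) = 1.61 × 10^-5 M
([OH-]/C₀ = 0.0037% < 5%, so the approximation holds.)
pOH = −log(1.61 × 10^-5) = 4.79; pH = 14.00 − 4.79 = 9.21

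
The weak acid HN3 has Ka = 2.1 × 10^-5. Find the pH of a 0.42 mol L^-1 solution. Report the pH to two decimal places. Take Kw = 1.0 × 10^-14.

HN3 ⇌ N3- + H+
Ka = [H+]²/(0.42 − [H+]) = 2.1 × 10^-5
Since Ka ≪ C₀, [H+] ≈ √(Ka·C₀) = 2.97 × 10^-3 M.
Check: 0.71% ionized — well under 5%, approximation valid.
pH = −log(2.97 × 10^-3) = 2.53

pH = 2.53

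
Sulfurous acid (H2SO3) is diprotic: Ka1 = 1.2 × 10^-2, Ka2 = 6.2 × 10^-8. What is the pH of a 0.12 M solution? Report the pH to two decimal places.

Since Ka1 ≫ Ka2, the first ionization dominates [H+].
Ka1 = x²/(0.12 − x) = 1.2 × 10^-2
Solving the quadratic: x = (−Ka1 + √(Ka1² + 4·Ka1·C₀))/2 = 3.24 × 10^-2 M
pH = −log(3.24 × 10^-2) = 1.49

pH = 1.49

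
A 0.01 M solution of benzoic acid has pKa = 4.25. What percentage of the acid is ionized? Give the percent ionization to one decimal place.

7.2%

C6H5COOH ⇌ C6H5COO- + H+; let x = [H+] at equilibrium.
Ka = 10^(−4.25) = 5.62 × 10^-5
Solve x² + 5.62e-05x − 5.62e-07 = 0 → x = 7.22 × 10^-4 M
% ionization = x/C₀ × 100% = 7.22 × 10^-4/0.01 × 100% = 7.2%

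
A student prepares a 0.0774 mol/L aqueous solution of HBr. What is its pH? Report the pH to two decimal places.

HBr is a strong acid and dissociates completely, so [H+] = 0.0774 M.
pH = -log(0.0774) = 1.11

pH = 1.11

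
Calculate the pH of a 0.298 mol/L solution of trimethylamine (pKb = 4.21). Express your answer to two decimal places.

pH = 11.63

(CH3)3N + H2O ⇌ (CH3)3NH+ + OH-
Kb = 10^(−4.21) = 6.17 × 10^-5
From the ICE table, Kb = x²/(0.298 − x) = 6.17 × 10^-5.
Since Kb ≪ C₀, x ≈ √(Kb·C₀) = 4.29 × 10^-3 M.
(x/C₀ = 1.4% < 5%, so the approximation holds.)
pOH = −log(4.29 × 10^-3) = 2.37; pH = 14.00 − 2.37 = 11.63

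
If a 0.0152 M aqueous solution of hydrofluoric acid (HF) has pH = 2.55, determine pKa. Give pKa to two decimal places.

[H+] = 10^(-2.55) = 2.82 × 10^-3 M
At equilibrium [HA] = 0.0152 − 2.82 × 10^-3 = 1.24 × 10^-2 M
Ka = [H+][A-]/[HA] = (2.82 × 10^-3)² / 1.24 × 10^-2 = 6.41 × 10^-4
pKa = -log(6.41 × 10^-4) = 3.19

pKa = 3.19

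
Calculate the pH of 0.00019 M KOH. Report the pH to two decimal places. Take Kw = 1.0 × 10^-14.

pH = 10.28

KOH is a strong base; [OH-] = 0.00019 M.
pOH = -log(0.00019) = 3.72
pH = 14.00 - 3.72 = 10.28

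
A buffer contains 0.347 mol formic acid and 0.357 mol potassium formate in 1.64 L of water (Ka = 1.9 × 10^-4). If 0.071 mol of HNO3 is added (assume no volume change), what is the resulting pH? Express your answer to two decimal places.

Added H+ converts HCOO- to HCOOH: HCOOH → 0.418 mol, HCOO- → 0.286 mol.
pKa = −log(1.9 × 10^-4) = 3.721
pH = pKa + log([A⁻]/[HA]) = 3.721 + log(0.286/0.418) = 3.721 -0.165

pH = 3.56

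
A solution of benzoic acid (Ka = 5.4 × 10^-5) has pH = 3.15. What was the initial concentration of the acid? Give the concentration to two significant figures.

C₀ = 1.0 × 10^-2 M

[H+] = 10^(-3.15) = 7.08 × 10^-4 M = x
Ka = x²/(C₀ − x) ⇒ C₀ = x + x²/Ka
C₀ = 7.08 × 10^-4 + (7.08 × 10^-4)²/(5.4 × 10^-5) = 9.99 × 10^-3 M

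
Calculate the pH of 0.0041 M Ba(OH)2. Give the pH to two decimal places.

pH = 11.91

Ba(OH)2 is a strong base (each formula unit releases 2 OH-); [OH-] = 0.0082 M.
pOH = -log(0.0082) = 2.09
pH = 14.00 - 2.09 = 11.91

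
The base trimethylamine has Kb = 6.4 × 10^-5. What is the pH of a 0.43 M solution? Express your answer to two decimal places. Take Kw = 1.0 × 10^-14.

pH = 11.72

(CH3)3N + H2O ⇌ (CH3)3NH+ + OH-
From the ICE table, Kb = [OH-]²/(0.43 − [OH-]) = 6.4 × 10^-5.
Neglecting [OH-] in the denominator: [OH-] = √(6.4 × 10^-5 × 0.43) = 5.25 × 10^-3 M
pOH = 2.28, so pH = 14.00 − pOH = 11.72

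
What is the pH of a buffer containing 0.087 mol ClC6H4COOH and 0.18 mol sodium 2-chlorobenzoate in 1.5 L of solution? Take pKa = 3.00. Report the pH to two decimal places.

pH = 3.32

Using pH = pKa + log([base]/[acid]) with [base]/[acid] = 0.18/0.087:
pH = 3.00 + (+0.316) = 3.32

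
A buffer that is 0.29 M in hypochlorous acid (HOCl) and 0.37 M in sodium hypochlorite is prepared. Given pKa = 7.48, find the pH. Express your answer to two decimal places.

pH = 7.59

Henderson–Hasselbalch: pH = pKa + log([OCl-]/[HOCl]) = 7.48 + log(0.37/0.29)
pH = 7.48 + (+0.106) = 7.59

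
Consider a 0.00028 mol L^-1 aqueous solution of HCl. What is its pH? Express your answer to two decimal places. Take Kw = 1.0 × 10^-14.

HCl is a strong acid and dissociates completely, so [H+] = 0.00028 M.
pH = -log(0.00028) = 3.55

pH = 3.55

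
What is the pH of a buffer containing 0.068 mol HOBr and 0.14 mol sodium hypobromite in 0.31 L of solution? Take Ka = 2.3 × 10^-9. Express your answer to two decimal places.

pH = 8.95

pKa = −log(2.3 × 10^-9) = 8.638
Using pH = pKa + log([base]/[acid]) with [base]/[acid] = 0.14/0.068:
pH = 8.638 + (+0.314) = 8.95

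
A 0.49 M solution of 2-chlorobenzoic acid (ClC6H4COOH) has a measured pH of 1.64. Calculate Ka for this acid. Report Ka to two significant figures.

[H+] = 10^(-1.64) = 2.29 × 10^-2 M
At equilibrium [HA] = 0.49 − 2.29 × 10^-2 = 4.67 × 10^-1 M
Ka = [H+][A-]/[HA] = (2.29 × 10^-2)² / 4.67 × 10^-1 = 1.1 × 10^-3

Ka = 1.1 × 10^-3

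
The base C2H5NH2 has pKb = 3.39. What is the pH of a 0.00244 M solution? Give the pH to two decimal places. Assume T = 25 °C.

pH = 10.91

C2H5NH2 + H2O ⇌ C2H5NH3+ + OH-
Kb = 10^(−3.39) = 4.07 × 10^-4
From the ICE table, Kb = [OH-]²/(0.00244 − [OH-]) = 4.07 × 10^-4.
[OH-] is not negligible relative to C₀; solve [OH-]² + 0.000407·[OH-] − 9.93e-07 = 0.
[OH-] = [−0.000407 + √(0.000407² + 3.97e-06)]/2 = 8.14 × 10^-4 M
pOH = −log(8.14 × 10^-4) = 3.09; pH = 14.00 − 3.09 = 10.91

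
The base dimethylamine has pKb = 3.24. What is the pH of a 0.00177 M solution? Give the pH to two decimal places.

pH = 10.88

(CH3)2NH + H2O ⇌ (CH3)2NH2+ + OH-
Kb = 10^(−3.24) = 5.75 × 10^-4
Let x = [OH-] at equilibrium. Kb = x²/(0.00177 − x).
Here C₀/Kb ≈ 3.08, so the small-x approximation fails. Use the quadratic:
x = (−Kb + √(Kb² + 4·Kb·C₀))/2 = 7.62 × 10^-4 M
pOH = 3.12, so pH = 14.00 − pOH = 10.88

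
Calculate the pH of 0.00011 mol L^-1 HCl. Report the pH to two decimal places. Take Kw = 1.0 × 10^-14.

pH = 3.96

HCl is a strong acid and dissociates completely, so [H+] = 0.00011 M.
pH = -log(0.00011) = 3.96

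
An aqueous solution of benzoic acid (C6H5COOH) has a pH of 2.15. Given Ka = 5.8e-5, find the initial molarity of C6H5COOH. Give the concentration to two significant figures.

C₀ = 8.7 × 10^-1 M

[H+] = 10^(-2.15) = 7.08 × 10^-3 M = x
Ka = x²/(C₀ − x) ⇒ C₀ = x + x²/Ka
C₀ = 7.08 × 10^-3 + (7.08 × 10^-3)²/(5.8 × 10^-5) = 8.71 × 10^-1 M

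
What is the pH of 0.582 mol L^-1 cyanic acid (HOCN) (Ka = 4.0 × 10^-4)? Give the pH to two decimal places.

pH = 1.82

HOCN ⇌ OCN- + H+
Ka = x²/(0.582 − x) = 4.0 × 10^-4
Neglecting x in the denominator: x = √(4.0 × 10^-4 × 0.582) = 1.53 × 10^-2 M
Check: 2.6% ionized — well under 5%, approximation valid.
pH = −log[H+] = −log(1.53 × 10^-2) = 1.82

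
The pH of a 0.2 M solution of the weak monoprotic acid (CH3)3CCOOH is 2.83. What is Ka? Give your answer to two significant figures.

Ka = 1.1 × 10^-5

[H+] = 10^(-2.83) = 1.48 × 10^-3 M
At equilibrium [HA] = 0.2 − 1.48 × 10^-3 = 1.99 × 10^-1 M
Ka = [H+][A-]/[HA] = (1.48 × 10^-3)² / 1.99 × 10^-1 = 1.1 × 10^-5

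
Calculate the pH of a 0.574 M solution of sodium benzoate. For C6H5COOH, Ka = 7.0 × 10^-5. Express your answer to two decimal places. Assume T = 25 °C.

C6H5COO- is the conjugate base of the weak acid C6H5COOH.
Kb = Kw/Ka = 1.0×10^-14 / 7.0 × 10^-5 = 1.43 × 10^-10
Kb = x²/(0.574 − x) = 1.43 × 10^-10
Assume x ≪ 0.574: x ≈ √(1.43 × 10^-10 × 0.574) = 9.06 × 10^-6 M
(x/C₀ = 0.0016% < 5%, so the approximation holds.)
pOH = 5.04, so pH = 14.00 − pOH = 8.96

pH = 8.96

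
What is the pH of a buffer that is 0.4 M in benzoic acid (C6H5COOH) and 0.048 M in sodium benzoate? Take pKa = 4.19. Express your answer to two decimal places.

pH = 3.27

pH = pKa + log([A⁻]/[HA]) = 4.19 + log(0.048/0.4)
pH = 4.19 + (-0.921) = 3.27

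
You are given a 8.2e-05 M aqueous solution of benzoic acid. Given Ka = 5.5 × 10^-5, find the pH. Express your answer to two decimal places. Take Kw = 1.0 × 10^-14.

C6H5COOH ⇌ C6H5COO- + H+
Ka = [H+]²/(8.2e-05 − [H+]) = 5.5 × 10^-5
[H+] is not negligible relative to C₀; solve [H+]² + 5.5e-05·[H+] − 4.51e-09 = 0.
[H+] = [−5.5e-05 + √(5.5e-05² + 1.8e-08)]/2 = 4.51 × 10^-5 M
pH = −log(4.51 × 10^-5) = 4.35

pH = 4.35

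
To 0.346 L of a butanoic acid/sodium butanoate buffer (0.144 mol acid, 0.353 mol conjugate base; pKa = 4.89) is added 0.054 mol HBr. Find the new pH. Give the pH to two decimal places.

pH = 5.07

Added H+ converts CH3(CH2)2COO- to CH3(CH2)2COOH: CH3(CH2)2COOH → 0.198 mol, CH3(CH2)2COO- → 0.299 mol.
pH = pKa + log(n_CH3(CH2)2COO-/n_CH3(CH2)2COOH) = 4.89 + log(0.299/0.198) = 4.89 + (+0.179)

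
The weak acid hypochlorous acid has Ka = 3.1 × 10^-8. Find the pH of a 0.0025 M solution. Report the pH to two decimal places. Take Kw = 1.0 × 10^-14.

HOCl ⇌ OCl- + H+
Ka = [H+]²/(0.0025 − [H+]) = 3.1 × 10^-8
Assume [H+] ≪ 0.0025: [H+] ≈ √(3.1 × 10^-8 × 0.0025) = 8.80 × 10^-6 M
([H+]/C₀ = 0.35% < 5%, so the approximation holds.)
pH = −log[H+] = −log(8.80 × 10^-6) = 5.06

pH = 5.06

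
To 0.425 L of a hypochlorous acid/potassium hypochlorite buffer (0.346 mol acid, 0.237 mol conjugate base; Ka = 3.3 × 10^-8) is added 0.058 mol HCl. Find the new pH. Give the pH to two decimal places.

pH = 7.13

Added H+ converts OCl- to HOCl: HOCl → 0.404 mol, OCl- → 0.179 mol.
pKa = −log(3.3 × 10^-8) = 7.481
pH = pKa + log([A⁻]/[HA]) = 7.481 + log(0.179/0.404) = 7.481 -0.354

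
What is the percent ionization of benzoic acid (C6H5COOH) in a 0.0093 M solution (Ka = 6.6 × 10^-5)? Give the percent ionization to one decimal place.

8.1%

C6H5COOH ⇌ C6H5COO- + H+; let x = [H+] at equilibrium.
Solve x² + 6.6e-05x − 6.14e-07 = 0 → x = 7.51 × 10^-4 M
% ionization = x/C₀ × 100% = 7.51 × 10^-4/0.0093 × 100% = 8.1%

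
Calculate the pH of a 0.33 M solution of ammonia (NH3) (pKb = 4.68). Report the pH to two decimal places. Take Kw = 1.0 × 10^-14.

pH = 11.42

NH3 + H2O ⇌ NH4+ + OH-
Kb = 10^(−4.68) = 2.09 × 10^-5
Kb = [OH-]²/(0.33 − [OH-]) = 2.09 × 10^-5
Neglecting [OH-] in the denominator: [OH-] = √(2.09 × 10^-5 × 0.33) = 2.63 × 10^-3 M
Check: 0.8% ionized — well under 5%, approximation valid.
pOH = 2.58, so pH = 14.00 − pOH = 11.42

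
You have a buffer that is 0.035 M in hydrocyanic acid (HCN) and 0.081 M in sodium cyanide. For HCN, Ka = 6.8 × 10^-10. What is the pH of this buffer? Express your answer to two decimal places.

pKa = −log(6.8 × 10^-10) = 9.167
Henderson–Hasselbalch: pH = pKa + log([CN-]/[HCN]) = 9.167 + log(0.081/0.035)
pH = 9.167 + (+0.364) = 9.53

pH = 9.53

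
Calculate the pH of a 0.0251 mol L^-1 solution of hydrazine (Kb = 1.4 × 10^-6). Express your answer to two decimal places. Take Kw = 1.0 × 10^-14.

N2H4 + H2O ⇌ N2H5+ + OH-
From the ICE table, Kb = [OH-]²/(0.0251 − [OH-]) = 1.4 × 10^-6.
Since Kb ≪ C₀, [OH-] ≈ √(Kb·C₀) = 1.87 × 10^-4 M.
pOH = 3.73, so pH = 14.00 − pOH = 10.27

pH = 10.27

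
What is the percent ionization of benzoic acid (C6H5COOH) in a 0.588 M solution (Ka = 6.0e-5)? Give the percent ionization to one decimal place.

1.0%

C6H5COOH ⇌ C6H5COO- + H+; let x = [H+] at equilibrium.
x ≈ √(Ka·C₀) = √(6.0 × 10^-5 × 0.588) = 5.94 × 10^-3 M
% ionization = x/C₀ × 100% = 5.94 × 10^-3/0.588 × 100% = 1.0%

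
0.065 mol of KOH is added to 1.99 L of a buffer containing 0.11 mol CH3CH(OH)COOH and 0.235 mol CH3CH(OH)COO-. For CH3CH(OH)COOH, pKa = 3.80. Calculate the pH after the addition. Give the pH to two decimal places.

After neutralization: n(CH3CH(OH)COOH) = 0.045 mol, n(CH3CH(OH)COO-) = 0.3 mol.
pH = pKa + log(n_CH3CH(OH)COO-/n_CH3CH(OH)COOH) = 3.80 + log(0.3/0.045) = 3.80 + (+0.824)

pH = 4.62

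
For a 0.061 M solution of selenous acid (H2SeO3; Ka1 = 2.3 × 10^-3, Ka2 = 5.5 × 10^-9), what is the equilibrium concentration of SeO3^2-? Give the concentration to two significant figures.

First ionization gives [H+] ≈ [HSeO3-] = 1.08 × 10^-2 M.
Second step: Ka2 = [H+][SeO3^2-]/[HSeO3-] ≈ [SeO3^2-] (since [H+] ≈ [HSeO3-]).
So [SeO3^2-] ≈ Ka2.

5.5 × 10^-9 M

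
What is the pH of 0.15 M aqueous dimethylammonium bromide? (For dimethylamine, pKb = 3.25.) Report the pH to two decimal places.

(CH3)2NH2+ is the conjugate acid of the weak base (CH3)2NH.
Kb = 10^(−3.25) = 5.62 × 10^-4
Ka = Kw/Kb = 1.0×10^-14 / 5.62 × 10^-4 = 1.78 × 10^-11
From the ICE table, Ka = x²/(0.15 − x) = 1.78 × 10^-11.
Assume x ≪ 0.15: x ≈ √(1.78 × 10^-11 × 0.15) = 1.63 × 10^-6 M
pH = −log(1.63 × 10^-6) = 5.79

pH = 5.79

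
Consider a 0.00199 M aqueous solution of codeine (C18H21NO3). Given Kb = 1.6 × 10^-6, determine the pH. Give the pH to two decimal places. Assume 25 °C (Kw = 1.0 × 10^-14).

pH = 9.75

C18H21NO3 + H2O ⇌ C18H22NO3+ + OH-
Kb = [OH-]²/(0.00199 − [OH-]) = 1.6 × 10^-6
Since Kb ≪ C₀, [OH-] ≈ √(Kb·C₀) = 5.64 × 10^-5 M.
pOH = 4.25, so pH = 14.00 − pOH = 9.75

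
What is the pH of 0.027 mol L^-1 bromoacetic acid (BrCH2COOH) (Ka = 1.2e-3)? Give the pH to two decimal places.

BrCH2COOH ⇌ BrCH2COO- + H+
From the ICE table, Ka = [H+]²/(0.027 − [H+]) = 1.2 × 10^-3.
[H+] is not negligible relative to C₀; solve [H+]² + 0.0012·[H+] − 3.24e-05 = 0.
[H+] = [−0.0012 + √(0.0012² + 0.00013)]/2 = 5.12 × 10^-3 M
pH = −log(5.12 × 10^-3) = 2.29

pH = 2.29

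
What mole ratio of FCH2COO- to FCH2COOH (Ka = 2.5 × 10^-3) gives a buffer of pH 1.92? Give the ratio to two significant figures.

ratio = 0.21

pKa = -log(2.5 × 10^-3) = 2.602
pH = pKa + log(r) ⇒ log(r) = 1.92 − 2.602 = -0.682
r = [FCH2COO-]/[FCH2COOH] = 10^(-0.682) = 0.208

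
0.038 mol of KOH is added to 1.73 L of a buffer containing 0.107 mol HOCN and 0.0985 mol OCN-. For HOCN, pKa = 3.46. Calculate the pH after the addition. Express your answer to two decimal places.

pH = 3.76

After neutralization: n(HOCN) = 0.069 mol, n(OCN-) = 0.137 mol.
Henderson–Hasselbalch with mole ratio 0.137/0.069: pH = 3.46 + (+0.298)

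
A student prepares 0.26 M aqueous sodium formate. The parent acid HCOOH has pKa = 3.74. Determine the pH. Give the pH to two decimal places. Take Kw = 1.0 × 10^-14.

HCOO- is the conjugate base of the weak acid HCOOH.
Ka = 10^(−3.74) = 1.82 × 10^-4
Kb = Kw/Ka = 1.0×10^-14 / 1.82 × 10^-4 = 5.49 × 10^-11
Kb = [OH-]²/(0.26 − [OH-]) = 5.49 × 10^-11
Since Kb ≪ C₀, [OH-] ≈ √(Kb·C₀) = 3.78 × 10^-6 M.
([OH-]/C₀ = 0.0015% < 5%, so the approximation holds.)
pOH = −log(3.78 × 10^-6) = 5.42; pH = 14.00 − 5.42 = 8.58

pH = 8.58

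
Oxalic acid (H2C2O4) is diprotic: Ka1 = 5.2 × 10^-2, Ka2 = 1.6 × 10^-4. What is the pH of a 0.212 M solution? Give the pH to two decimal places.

pH = 1.09

Ka1 ≫ Ka2, so treat the first dissociation as the only significant source of H+.
Ka1 = x²/(0.212 − x) = 5.2 × 10^-2
Solving the quadratic: x = (−Ka1 + √(Ka1² + 4·Ka1·C₀))/2 = 8.22 × 10^-2 M
pH = −log(8.22 × 10^-2) = 1.09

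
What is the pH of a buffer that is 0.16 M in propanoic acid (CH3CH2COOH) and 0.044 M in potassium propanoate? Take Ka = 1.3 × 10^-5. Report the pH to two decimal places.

pKa = −log(1.3 × 10^-5) = 4.886
pH = pKa + log([A⁻]/[HA]) = 4.886 + log(0.044/0.16)
pH = 4.886 + (-0.561) = 4.33

pH = 4.33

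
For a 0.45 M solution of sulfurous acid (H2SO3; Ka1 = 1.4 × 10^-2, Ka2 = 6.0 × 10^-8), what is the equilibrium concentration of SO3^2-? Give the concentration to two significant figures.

6.0 × 10^-8 M

First ionization gives [H+] ≈ [HSO3-] = 7.27 × 10^-2 M.
Second step: Ka2 = [H+][SO3^2-]/[HSO3-] ≈ [SO3^2-] (since [H+] ≈ [HSO3-]).
So [SO3^2-] ≈ Ka2.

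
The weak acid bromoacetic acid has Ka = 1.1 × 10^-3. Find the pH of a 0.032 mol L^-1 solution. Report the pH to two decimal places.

BrCH2COOH ⇌ BrCH2COO- + H+
Ka = x²/(0.032 − x) = 1.1 × 10^-3
The 5% rule fails; solving x² + Ka·x − Ka·C₀ = 0 exactly:
x = (−Ka + √(Ka² + 4·Ka·C₀))/2 = 5.41 × 10^-3 M
pH = −log(5.41 × 10^-3) = 2.27

pH = 2.27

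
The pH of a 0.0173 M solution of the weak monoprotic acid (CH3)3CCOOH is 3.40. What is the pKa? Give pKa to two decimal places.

[H+] = 10^(-3.40) = 3.98 × 10^-4 M
At equilibrium [HA] = 0.0173 − 3.98 × 10^-4 = 1.69 × 10^-2 M
Ka = [H+][A-]/[HA] = (3.98 × 10^-4)² / 1.69 × 10^-2 = 9.37 × 10^-6
pKa = -log(9.37 × 10^-6) = 5.03

pKa = 5.03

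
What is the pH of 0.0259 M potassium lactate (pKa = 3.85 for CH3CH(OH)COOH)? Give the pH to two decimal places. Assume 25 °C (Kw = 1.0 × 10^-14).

CH3CH(OH)COO- is the conjugate base of the weak acid CH3CH(OH)COOH.
Ka = 10^(−3.85) = 1.41 × 10^-4
Kb = Kw/Ka = 1.0×10^-14 / 1.41 × 10^-4 = 7.09 × 10^-11
Kb = x²/(0.0259 − x) = 7.09 × 10^-11
Assume x ≪ 0.0259: x ≈ √(7.09 × 10^-11 × 0.0259) = 1.36 × 10^-6 M
(x/C₀ = 0.0052% < 5%, so the approximation holds.)
pOH = 5.87, so pH = 14.00 − pOH = 8.13

pH = 8.13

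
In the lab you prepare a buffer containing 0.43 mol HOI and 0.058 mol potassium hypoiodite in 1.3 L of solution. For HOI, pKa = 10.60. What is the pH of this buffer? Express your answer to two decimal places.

pH = 9.73

pH = pKa + log([A⁻]/[HA]) = 10.60 + log(0.058/0.43)
pH = 10.60 + (-0.870) = 9.73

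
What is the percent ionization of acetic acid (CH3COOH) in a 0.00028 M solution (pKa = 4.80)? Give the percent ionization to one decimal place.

21.1%

CH3COOH ⇌ CH3COO- + H+; let x = [H+] at equilibrium.
Ka = 10^(−4.80) = 1.58 × 10^-5
Solve x² + 1.58e-05x − 4.42e-09 = 0 → x = 5.91 × 10^-5 M
% ionization = x/C₀ × 100% = 5.91 × 10^-5/0.00028 × 100% = 21.1%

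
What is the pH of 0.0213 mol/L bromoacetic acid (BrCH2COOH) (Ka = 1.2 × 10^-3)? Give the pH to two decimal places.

BrCH2COOH ⇌ BrCH2COO- + H+
From the ICE table, Ka = [H+]²/(0.0213 − [H+]) = 1.2 × 10^-3.
Here C₀/Ka ≈ 17.8, so the small-[H+] approximation fails. Use the quadratic:
[H+] = (−Ka + √(Ka² + 4·Ka·C₀))/2 = 4.49 × 10^-3 M
pH = −log(4.49 × 10^-3) = 2.35

pH = 2.35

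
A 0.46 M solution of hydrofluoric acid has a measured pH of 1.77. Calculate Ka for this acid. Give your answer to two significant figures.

[H+] = 10^(-1.77) = 1.70 × 10^-2 M
At equilibrium [HA] = 0.46 − 1.70 × 10^-2 = 4.43 × 10^-1 M
Ka = [H+][A-]/[HA] = (1.70 × 10^-2)² / 4.43 × 10^-1 = 6.5 × 10^-4

Ka = 6.5 × 10^-4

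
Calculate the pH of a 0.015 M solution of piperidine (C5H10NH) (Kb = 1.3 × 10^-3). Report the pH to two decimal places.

C5H10NH + H2O ⇌ C5H10NH2+ + OH-
From the ICE table, Kb = x²/(0.015 − x) = 1.3 × 10^-3.
The 5% rule fails; solving x² + Kb·x − Kb·C₀ = 0 exactly:
x = (−Kb + √(Kb² + 4·Kb·C₀))/2 = 3.81 × 10^-3 M
pOH = 2.42, so pH = 14.00 − pOH = 11.58

pH = 11.58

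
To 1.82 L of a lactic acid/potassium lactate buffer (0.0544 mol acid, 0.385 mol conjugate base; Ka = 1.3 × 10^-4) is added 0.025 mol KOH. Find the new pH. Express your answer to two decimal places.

pH = 5.03

OH- converts CH3CH(OH)COOH to CH3CH(OH)COO-: CH3CH(OH)COOH → 0.0294 mol, CH3CH(OH)COO- → 0.41 mol.
pKa = −log(1.3 × 10^-4) = 3.886
Henderson–Hasselbalch with mole ratio 0.41/0.0294: pH = 3.886 + (+1.144)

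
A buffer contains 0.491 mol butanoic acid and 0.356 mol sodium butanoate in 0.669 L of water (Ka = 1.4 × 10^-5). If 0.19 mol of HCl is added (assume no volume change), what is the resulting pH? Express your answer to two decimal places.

After neutralization: n(CH3(CH2)2COOH) = 0.681 mol, n(CH3(CH2)2COO-) = 0.166 mol.
pKa = −log(1.4 × 10^-5) = 4.854
pH = pKa + log(n_CH3(CH2)2COO-/n_CH3(CH2)2COOH) = 4.854 + log(0.166/0.681) = 4.854 + (-0.613)

pH = 4.24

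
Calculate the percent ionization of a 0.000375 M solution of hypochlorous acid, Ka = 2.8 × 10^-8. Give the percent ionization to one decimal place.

0.9%

HOCl ⇌ OCl- + H+; let x = [H+] at equilibrium.
x ≈ √(Ka·C₀) = √(2.8 × 10^-8 × 0.000375) = 3.24 × 10^-6 M
Fraction ionized = 3.24 × 10^-6 / 0.000375 = 0.0086 → 0.9%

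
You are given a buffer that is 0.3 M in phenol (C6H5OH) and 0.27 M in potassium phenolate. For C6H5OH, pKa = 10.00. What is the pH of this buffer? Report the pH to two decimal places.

pH = 9.95

Henderson–Hasselbalch: pH = pKa + log([C6H5O-]/[C6H5OH]) = 10.00 + log(0.27/0.3)
pH = 10.00 + (-0.046) = 9.95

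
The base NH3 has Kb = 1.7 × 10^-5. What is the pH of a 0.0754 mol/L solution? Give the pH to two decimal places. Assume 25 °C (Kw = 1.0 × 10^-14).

pH = 11.05

NH3 + H2O ⇌ NH4+ + OH-
Kb = [OH-]²/(0.0754 − [OH-]) = 1.7 × 10^-5
Assume [OH-] ≪ 0.0754: [OH-] ≈ √(1.7 × 10^-5 × 0.0754) = 1.13 × 10^-3 M
Check: 1.5% ionized — well under 5%, approximation valid.
pOH = −log(1.13 × 10^-3) = 2.95; pH = 14.00 − 2.95 = 11.05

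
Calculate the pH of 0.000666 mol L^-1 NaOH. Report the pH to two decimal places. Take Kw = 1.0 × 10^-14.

pH = 10.82

NaOH is a strong base; [OH-] = 0.000666 M.
pOH = -log(0.000666) = 3.18
pH = 14.00 - 3.18 = 10.82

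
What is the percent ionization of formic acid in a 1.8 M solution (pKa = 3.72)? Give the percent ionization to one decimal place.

HCOOH ⇌ HCOO- + H+; let x = [H+] at equilibrium.
Ka = 10^(−3.72) = 1.91 × 10^-4
x ≈ √(Ka·C₀) = √(1.91 × 10^-4 × 1.8) = 1.85 × 10^-2 M
% ionization = x/C₀ × 100% = 1.85 × 10^-2/1.8 × 100% = 1.0%

1.0%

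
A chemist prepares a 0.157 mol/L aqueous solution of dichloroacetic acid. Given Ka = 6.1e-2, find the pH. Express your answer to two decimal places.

Cl2CHCOOH ⇌ Cl2CHCOO- + H+
From the ICE table, Ka = x²/(0.157 − x) = 6.1 × 10^-2.
Here C₀/Ka ≈ 2.57, so the small-x approximation fails. Use the quadratic:
x = (−Ka + √(Ka² + 4·Ka·C₀))/2 = 7.20 × 10^-2 M
pH = −log(7.20 × 10^-2) = 1.14

pH = 1.14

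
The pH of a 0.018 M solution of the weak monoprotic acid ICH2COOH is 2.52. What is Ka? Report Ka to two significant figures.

[H+] = 10^(-2.52) = 3.02 × 10^-3 M
At equilibrium [HA] = 0.018 − 3.02 × 10^-3 = 1.50 × 10^-2 M
Ka = [H+][A-]/[HA] = (3.02 × 10^-3)² / 1.50 × 10^-2 = 6.1 × 10^-4

Ka = 6.1 × 10^-4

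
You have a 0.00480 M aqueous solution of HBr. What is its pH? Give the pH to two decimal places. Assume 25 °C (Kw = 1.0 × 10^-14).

pH = 2.32

HBr is a strong acid and dissociates completely, so [H+] = 0.00480 M.
pH = -log(0.0048) = 2.32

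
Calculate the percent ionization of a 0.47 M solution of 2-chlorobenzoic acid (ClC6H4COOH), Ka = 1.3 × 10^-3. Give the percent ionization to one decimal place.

ClC6H4COOH ⇌ ClC6H4COO- + H+; let x = [H+] at equilibrium.
Solve x² + 0.0013x − 0.000611 = 0 → x = 2.41 × 10^-2 M
% ionization = x/C₀ × 100% = 2.41 × 10^-2/0.47 × 100% = 5.1%

5.1%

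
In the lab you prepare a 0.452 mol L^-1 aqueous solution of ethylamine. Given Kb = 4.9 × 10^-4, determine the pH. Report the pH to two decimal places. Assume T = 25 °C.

pH = 12.17

C2H5NH2 + H2O ⇌ C2H5NH3+ + OH-
Let x = [OH-] at equilibrium. Kb = x²/(0.452 − x).
Since Kb ≪ C₀, x ≈ √(Kb·C₀) = 1.49 × 10^-2 M.
(x/C₀ = 3.3% < 5%, so the approximation holds.)
pOH = −log(1.49 × 10^-2) = 1.83; pH = 14.00 − 1.83 = 12.17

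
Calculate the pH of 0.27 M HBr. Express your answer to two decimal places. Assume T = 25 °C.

pH = 0.57

HBr is a strong acid and dissociates completely, so [H+] = 0.27 M.
pH = -log(0.27) = 0.57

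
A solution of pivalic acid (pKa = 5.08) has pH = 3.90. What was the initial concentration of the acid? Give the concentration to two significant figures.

[H+] = 10^(-3.90) = 1.26 × 10^-4 M = x
Ka = 10^(−5.08) = 8.32 × 10^-6
Ka = x²/(C₀ − x) ⇒ C₀ = x + x²/Ka
C₀ = 1.26 × 10^-4 + (1.26 × 10^-4)²/(8.32 × 10^-6) = 2.03 × 10^-3 M

C₀ = 2.0 × 10^-3 M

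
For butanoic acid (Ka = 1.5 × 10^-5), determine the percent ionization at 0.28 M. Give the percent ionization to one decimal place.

CH3(CH2)2COOH ⇌ CH3(CH2)2COO- + H+; let x = [H+] at equilibrium.
x ≈ √(Ka·C₀) = √(1.5 × 10^-5 × 0.28) = 2.05 × 10^-3 M
Fraction ionized = 2.05 × 10^-3 / 0.28 = 0.0073 → 0.7%

0.7%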